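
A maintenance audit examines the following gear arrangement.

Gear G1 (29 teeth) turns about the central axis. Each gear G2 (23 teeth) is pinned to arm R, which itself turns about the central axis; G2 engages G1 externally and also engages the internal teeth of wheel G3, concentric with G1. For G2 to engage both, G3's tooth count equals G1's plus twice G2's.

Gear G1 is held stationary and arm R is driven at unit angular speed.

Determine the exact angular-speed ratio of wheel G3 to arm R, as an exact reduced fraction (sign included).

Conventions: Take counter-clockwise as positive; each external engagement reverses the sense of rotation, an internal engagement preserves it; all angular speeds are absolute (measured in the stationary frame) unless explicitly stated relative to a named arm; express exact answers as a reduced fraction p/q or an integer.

104/75

recognized (axles ride arm R): planetary set, 29/23/75 teeth
ring teeth: 29 + 2·23 = 75
29(ω_sun−ω_arm) = −75(ω_ring−ω_arm),  ω_sun = 0, ω_arm = 1
ω_ring = 1 − (29/75)(0−1) = 104/75
ω_out/ω_in = 104/75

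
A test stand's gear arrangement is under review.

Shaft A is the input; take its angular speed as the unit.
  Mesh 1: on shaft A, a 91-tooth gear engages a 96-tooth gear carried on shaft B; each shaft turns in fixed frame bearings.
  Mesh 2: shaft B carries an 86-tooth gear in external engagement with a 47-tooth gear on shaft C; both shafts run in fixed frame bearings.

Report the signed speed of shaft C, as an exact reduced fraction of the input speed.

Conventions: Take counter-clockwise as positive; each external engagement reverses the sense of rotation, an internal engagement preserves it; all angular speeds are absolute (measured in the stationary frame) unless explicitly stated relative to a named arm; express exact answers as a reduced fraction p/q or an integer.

2-mesh fixed-axis compound train (all bearings frame-fixed)
mesh 1 [91T→96T]: |ω|/ω_in = 1×91/96 = 91/96, sense flips to −
mesh 2 [86T→47T]: |ω|/ω_in = (91/96)×86/47 = 3913/2256, sense flips to +
signed output speed (× input speed) = 3913/2256

3913/2256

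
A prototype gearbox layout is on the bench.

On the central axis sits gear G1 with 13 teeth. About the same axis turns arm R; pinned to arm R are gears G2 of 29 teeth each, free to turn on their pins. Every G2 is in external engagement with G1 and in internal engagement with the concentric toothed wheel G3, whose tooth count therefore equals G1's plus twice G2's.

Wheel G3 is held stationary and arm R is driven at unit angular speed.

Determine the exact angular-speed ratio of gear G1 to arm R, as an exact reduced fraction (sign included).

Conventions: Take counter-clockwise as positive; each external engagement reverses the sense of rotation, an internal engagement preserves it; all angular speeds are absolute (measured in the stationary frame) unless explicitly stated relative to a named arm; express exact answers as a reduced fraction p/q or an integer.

84/13

recognized (axles ride arm R): planetary set, 13/29/71 teeth
ring teeth: 13 + 2·29 = 71
13(ω_sun−ω_arm) = −71(ω_ring−ω_arm),  ω_ring = 0, ω_arm = 1
ω_sun = 1 − (71/13)(0−1) = 84/13
ω_out/ω_in = 84/13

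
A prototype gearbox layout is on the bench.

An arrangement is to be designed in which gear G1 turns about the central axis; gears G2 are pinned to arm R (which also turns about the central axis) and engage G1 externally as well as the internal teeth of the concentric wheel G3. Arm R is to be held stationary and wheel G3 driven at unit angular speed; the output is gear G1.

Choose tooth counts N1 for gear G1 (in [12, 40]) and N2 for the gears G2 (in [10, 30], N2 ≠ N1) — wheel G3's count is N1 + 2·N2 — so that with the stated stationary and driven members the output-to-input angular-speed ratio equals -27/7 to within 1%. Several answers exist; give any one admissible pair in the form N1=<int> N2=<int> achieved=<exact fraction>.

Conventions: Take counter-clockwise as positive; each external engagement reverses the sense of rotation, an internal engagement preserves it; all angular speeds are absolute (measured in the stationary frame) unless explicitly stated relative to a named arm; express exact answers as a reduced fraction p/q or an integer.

N1=14 N2=20 achieved=-27/7

topology: planetary set — design target -27/7, arm = carrier (Willis)
Willis with ω_arm = 0: ω_sun/ω_ring = −N3/N1; set equal to -27/7  ⇒  N3/N1 = −(-27/7) = 27/7
N3 = N1 + 2·N2  ⇒  N2/N1 = (N3/N1 − 1)/2 = (27/7 − 1)/2 = 10/7
smallest multiple with N1 ≥ 12 and N2 ≥ 10: k = 2  ⇒  N1 = 2·7 = 14, N2 = 2·10 = 20 (N1 ≤ 40, N2 ≤ 30, N2 ≠ N1 ✓), N3 = 14 + 2·20 = 54
check: −N3/N1 with N1 = 14, N3 = 54 gives -27/7; |achieved − target| = 0 ≤ 27/700 ✓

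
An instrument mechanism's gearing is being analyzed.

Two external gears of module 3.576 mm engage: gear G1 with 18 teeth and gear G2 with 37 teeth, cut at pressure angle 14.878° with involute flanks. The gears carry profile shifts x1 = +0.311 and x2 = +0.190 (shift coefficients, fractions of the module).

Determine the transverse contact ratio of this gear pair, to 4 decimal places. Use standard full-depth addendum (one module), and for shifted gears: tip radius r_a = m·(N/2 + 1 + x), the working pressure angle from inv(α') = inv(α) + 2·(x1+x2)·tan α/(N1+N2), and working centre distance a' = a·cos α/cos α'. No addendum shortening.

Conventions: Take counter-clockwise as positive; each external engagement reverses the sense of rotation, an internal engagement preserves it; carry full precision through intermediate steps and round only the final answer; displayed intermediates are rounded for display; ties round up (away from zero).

recognized (one external pair, fixed centres): single-mesh tooth geometry, m = 3.576, N1 = 18, N2 = 37
base radii: r_b1 = 31.105023, r_b2 = 63.938103
tip radii: r_a1 = 36.872136, r_a2 = 70.411440
inv(α') = inv(14.878°) + 2·(+0.311+0.190)·tan α/(18+37) = 0.01083822  ⇒  α' = 18.04211°
a' = a·cos α / cos α' = 98.3400·cos 14.878°/cos 18.04211° = 99.958155
action lengths: √(r_a1²−r_b1²) = 19.799797, √(r_a2²−r_b2²) = 29.490505
base pitch p_b = π·m·cos α = 10.857701
CR = (19.799797 + 29.490505 − 99.958155·sin 18.04211°)/10.857701 = 1.688356
contact ratio ≈ 1.6884

1.6884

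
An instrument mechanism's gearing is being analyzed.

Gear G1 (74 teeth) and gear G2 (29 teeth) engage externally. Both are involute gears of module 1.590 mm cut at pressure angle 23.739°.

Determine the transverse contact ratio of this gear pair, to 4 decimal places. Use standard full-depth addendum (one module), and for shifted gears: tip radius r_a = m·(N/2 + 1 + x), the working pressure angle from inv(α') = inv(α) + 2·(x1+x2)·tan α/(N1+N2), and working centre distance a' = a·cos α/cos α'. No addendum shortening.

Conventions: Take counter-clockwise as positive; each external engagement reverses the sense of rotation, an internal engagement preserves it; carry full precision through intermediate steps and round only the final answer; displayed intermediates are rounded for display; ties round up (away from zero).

topology: single-mesh involute geometry — m = 1.590, 74T/29T pair
base radii: r_b1 = 53.852322, r_b2 = 21.104288
tip radii: r_a1 = 60.420000, r_a2 = 24.645000
no profile shift: α' = α, a' = a
action lengths: √(r_a1²−r_b1²) = 27.395324, √(r_a2²−r_b2²) = 12.727334
base pitch p_b = π·m·cos α = 4.572488
CR = (27.395324 + 12.727334 − 81.885000·sin 23.73900°)/4.572488 = 1.565479
contact ratio ≈ 1.5655

1.5655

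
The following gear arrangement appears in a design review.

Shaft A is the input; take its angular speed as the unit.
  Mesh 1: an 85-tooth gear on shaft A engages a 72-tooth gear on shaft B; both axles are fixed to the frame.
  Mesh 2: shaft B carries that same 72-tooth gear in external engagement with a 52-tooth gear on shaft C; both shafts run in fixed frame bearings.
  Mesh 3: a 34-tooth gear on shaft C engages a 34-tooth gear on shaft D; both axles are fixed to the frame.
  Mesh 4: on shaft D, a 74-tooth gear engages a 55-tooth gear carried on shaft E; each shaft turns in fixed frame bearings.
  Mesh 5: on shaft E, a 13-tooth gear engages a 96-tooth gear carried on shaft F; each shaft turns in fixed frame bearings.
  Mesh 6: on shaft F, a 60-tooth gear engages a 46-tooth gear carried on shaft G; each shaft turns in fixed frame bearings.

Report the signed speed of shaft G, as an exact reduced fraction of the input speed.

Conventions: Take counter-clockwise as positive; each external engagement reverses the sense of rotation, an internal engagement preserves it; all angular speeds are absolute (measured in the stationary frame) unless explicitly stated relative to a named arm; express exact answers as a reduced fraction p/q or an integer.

6-mesh fixed-axis compound train (all bearings frame-fixed)
mesh 1 [85T→72T]: |ω|/ω_in = 1×85/72 = 85/72, sense flips to −
mesh 2 [72T→52T]: |ω|/ω_in = (85/72)×72/52 = 85/52, sense flips to +
mesh 3 [34T→34T]: |ω|/ω_in = (85/52)×34/34 = 85/52, sense flips to −
mesh 4 [74T→55T]: |ω|/ω_in = (85/52)×74/55 = 629/286, sense flips to +
mesh 5 [13T→96T]: |ω|/ω_in = (629/286)×13/96 = 629/2112, sense flips to −
mesh 6 [60T→46T]: |ω|/ω_in = (629/2112)×60/46 = 3145/8096, sense flips to +
signed output speed (× input speed) = 3145/8096

3145/8096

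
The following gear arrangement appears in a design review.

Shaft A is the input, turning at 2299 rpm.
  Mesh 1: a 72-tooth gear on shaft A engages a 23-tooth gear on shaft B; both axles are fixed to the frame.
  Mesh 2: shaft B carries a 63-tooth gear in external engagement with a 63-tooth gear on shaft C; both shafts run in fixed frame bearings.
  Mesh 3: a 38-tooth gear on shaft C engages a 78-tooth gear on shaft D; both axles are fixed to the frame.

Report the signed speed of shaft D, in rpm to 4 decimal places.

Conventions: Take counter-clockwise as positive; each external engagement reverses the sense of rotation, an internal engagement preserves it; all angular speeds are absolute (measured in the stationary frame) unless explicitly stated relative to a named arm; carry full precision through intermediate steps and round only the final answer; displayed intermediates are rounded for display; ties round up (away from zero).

class = fixed-axis compound train [3 meshes; 3 ratios multiply, 3 sense flips]
mesh 1 [72T→23T]: ω = 2299.0000×72/23 = 7196.8696 rpm, sense flips to −
mesh 2 [63T→63T]: ω = 7196.8696×63/63 = 7196.8696 rpm, sense flips to +
mesh 3 [38T→78T]: ω = 7196.8696×38/78 = 3506.1672 rpm, sense flips to −
signed output speed = -3506.1672 rpm

-3506.1672 rpm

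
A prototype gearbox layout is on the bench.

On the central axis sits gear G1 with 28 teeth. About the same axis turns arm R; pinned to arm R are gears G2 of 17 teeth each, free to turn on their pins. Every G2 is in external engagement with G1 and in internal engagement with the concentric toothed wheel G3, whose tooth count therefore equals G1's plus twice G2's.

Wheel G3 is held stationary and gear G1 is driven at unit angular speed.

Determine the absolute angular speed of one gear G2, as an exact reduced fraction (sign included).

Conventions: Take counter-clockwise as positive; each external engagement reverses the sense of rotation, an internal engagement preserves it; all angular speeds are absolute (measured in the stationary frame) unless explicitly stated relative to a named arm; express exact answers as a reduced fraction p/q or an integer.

-14/17

class = planetary set [G3 = 28+2·17 = 62; Willis about the carrier]
ring teeth: 28 + 2·17 = 62
28(ω_sun−ω_arm) = −62(ω_ring−ω_arm),  ω_ring = 0, ω_sun = 1
28(1−ω_arm) = −62(0−ω_arm)  ⇒  90·ω_arm = 28  ⇒  ω_arm = 14/45
sun–planet mesh: 28·(1−14/45) = −17·(ω_p−ω_arm)  ⇒  ω_p−ω_arm = -868/765
ω_p = 14/45 − 868/765 = -14/17
exact speed ratio = -14/17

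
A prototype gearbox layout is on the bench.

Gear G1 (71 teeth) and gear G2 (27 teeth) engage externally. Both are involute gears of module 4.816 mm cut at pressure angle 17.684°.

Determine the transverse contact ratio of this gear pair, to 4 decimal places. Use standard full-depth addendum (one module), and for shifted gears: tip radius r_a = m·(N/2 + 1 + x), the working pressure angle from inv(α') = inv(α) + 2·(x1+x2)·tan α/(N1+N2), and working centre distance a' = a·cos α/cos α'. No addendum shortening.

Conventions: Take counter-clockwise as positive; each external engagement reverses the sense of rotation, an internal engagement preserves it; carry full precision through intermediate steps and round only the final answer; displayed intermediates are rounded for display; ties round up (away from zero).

single-mesh involute tooth geometry (71T engaging 27T at module 4.816)
base radii: r_b1 = 162.889137, r_b2 = 61.943756
tip radii: r_a1 = 175.784000, r_a2 = 69.832000
no profile shift: α' = α, a' = a
action lengths: √(r_a1²−r_b1²) = 66.084367, √(r_a2²−r_b2²) = 32.240956
base pitch p_b = π·m·cos α = 14.414967
CR = (66.084367 + 32.240956 − 235.984000·sin 17.68400°)/14.414967 = 1.848160
contact ratio ≈ 1.8482

1.8482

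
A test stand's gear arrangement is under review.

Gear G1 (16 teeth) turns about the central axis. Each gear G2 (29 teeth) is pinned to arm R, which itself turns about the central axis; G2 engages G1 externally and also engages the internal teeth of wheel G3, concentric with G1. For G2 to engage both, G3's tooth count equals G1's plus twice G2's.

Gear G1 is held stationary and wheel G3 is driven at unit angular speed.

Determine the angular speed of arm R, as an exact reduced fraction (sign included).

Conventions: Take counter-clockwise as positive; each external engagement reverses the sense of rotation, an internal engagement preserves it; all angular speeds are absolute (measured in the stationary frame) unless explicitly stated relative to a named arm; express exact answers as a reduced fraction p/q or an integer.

topology: planetary set — G1 16T / G2 29T / G3 74T, arm = carrier (Willis)
ring teeth: 16 + 2·29 = 74
16(ω_sun−ω_arm) = −74(ω_ring−ω_arm),  ω_sun = 0, ω_ring = 1
16(0−ω_arm) = −74(1−ω_arm)  ⇒  90·ω_arm = 74  ⇒  ω_arm = 37/45
exact speed ratio = 37/45

37/45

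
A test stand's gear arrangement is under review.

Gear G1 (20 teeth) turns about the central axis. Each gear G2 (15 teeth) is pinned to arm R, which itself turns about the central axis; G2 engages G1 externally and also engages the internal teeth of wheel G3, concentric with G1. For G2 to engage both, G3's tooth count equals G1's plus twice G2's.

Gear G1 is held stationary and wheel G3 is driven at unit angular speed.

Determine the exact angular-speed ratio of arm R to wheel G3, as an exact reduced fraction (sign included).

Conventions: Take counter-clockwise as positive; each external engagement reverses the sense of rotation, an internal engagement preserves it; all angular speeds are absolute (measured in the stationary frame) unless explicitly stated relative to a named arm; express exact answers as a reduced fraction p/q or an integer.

5/7

recognized (axles ride arm R): planetary set, 20/15/50 teeth
ring teeth: 20 + 2·15 = 50
20(ω_sun−ω_arm) = −50(ω_ring−ω_arm),  ω_sun = 0, ω_ring = 1
20(0−ω_arm) = −50(1−ω_arm)  ⇒  70·ω_arm = 50  ⇒  ω_arm = 5/7
ω_out/ω_in = 5/7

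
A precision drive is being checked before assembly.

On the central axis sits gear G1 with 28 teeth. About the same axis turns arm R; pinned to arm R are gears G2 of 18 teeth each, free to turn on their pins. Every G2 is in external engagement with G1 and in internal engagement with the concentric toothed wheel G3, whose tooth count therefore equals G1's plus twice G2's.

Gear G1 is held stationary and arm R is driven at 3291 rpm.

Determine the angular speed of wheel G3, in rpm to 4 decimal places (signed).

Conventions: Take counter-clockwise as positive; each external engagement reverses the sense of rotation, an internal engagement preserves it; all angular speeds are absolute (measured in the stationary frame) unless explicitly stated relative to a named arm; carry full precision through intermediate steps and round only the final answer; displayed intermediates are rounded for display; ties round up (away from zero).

topology: planetary set — G1 28T / G2 18T / G3 64T, arm = carrier (Willis)
normalise by the input: solve with ω_arm = 1, then scale by 3291 rpm
ring teeth: 28 + 2·18 = 64
28(ω_sun−ω_arm) = −64(ω_ring−ω_arm),  ω_sun = 0, ω_arm = 1
ω_ring = 1 − (28/64)(0−1) = 23/16
scale: ω_ring = 23/16 × 3291 rpm = +4730.8125 rpm

+4730.8125 rpm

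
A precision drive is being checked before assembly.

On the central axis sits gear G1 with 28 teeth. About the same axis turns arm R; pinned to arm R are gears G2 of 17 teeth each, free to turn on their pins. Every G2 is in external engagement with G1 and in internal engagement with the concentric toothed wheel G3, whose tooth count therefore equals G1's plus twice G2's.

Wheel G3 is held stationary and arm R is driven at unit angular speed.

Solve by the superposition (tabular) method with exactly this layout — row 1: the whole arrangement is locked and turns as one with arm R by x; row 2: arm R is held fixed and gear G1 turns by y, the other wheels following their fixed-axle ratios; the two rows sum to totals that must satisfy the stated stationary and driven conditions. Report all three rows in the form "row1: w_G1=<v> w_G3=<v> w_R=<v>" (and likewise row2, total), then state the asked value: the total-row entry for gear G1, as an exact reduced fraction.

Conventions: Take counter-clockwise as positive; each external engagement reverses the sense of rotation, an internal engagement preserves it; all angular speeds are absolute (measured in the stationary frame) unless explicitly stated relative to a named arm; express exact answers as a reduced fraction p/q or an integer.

recognized (axles ride arm R): planetary set, 28/17/62 teeth
row 1: whole set turns with the arm by x
superposition row 2 [arm held]: sun y, ring −(28/62)·y, arm 0
boundary: total ω_ring = x − (28/62)·y = 0 and total ω_arm = x = 1  ⇒  y = 31/14, x = 1
row 2 ring = −(28/62)·31/14 = -1
totals (row 1 + row 2): sun 1 + 31/14 = 45/14, ring 1 + (-1) = 0, arm 1 + 0 = 1
asked cell (total, sun) = 45/14

row1: w_G1=1 w_G3=1 w_R=1
row2: w_G1=31/14 w_G3=-1 w_R=0
total: w_G1=45/14 w_G3=0 w_R=1
asked value: 45/14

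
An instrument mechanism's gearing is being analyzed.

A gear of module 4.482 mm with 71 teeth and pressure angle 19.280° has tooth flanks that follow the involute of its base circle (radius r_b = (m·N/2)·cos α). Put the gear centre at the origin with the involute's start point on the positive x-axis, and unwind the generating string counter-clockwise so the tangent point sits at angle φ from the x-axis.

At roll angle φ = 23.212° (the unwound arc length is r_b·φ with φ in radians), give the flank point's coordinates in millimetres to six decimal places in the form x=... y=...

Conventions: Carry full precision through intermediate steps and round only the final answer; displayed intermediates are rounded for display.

x=162.011245 y=3.274443

single-mesh involute tooth geometry (71T wheel at module 4.482)
pitch radius r_p = m·N/2 = 4.482·71/2 = 159.111000
base radius r_b = r_p·cos α = 159.111000·cos 19.280° = 150.187461
roll angle φ = 23.212° = 0.40512583 rad
x = r_b·(cos φ + φ·sin φ) = 162.011245
y = r_b·(sin φ − φ·cos φ) = 3.274443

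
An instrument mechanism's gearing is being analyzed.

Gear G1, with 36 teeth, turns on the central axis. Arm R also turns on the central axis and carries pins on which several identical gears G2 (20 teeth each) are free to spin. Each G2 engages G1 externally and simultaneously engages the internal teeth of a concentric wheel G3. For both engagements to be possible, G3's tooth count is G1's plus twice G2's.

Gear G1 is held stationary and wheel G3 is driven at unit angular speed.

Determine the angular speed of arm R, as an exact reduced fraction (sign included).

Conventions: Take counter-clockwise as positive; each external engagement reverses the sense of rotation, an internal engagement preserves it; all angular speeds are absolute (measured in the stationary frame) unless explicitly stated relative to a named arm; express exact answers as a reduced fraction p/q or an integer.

topology: planetary set — G1 36T / G2 20T / G3 76T, arm = carrier (Willis)
ring teeth: 36 + 2·20 = 76
36(ω_sun−ω_arm) = −76(ω_ring−ω_arm),  ω_sun = 0, ω_ring = 1
36(0−ω_arm) = −76(1−ω_arm)  ⇒  112·ω_arm = 76  ⇒  ω_arm = 19/28
exact speed ratio = 19/28

19/28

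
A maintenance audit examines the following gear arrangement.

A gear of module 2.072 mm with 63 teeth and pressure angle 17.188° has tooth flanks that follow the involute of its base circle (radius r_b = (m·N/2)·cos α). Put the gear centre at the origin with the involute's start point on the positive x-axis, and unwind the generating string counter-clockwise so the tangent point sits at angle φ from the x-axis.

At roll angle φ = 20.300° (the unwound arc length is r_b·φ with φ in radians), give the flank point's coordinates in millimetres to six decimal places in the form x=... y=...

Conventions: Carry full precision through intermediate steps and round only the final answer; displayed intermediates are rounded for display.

x=66.144774 y=0.912842

class = single-mesh tooth geometry [base-circle involute, m = 2.072, 63T]
pitch radius r_p = m·N/2 = 2.072·63/2 = 65.268000
base radius r_b = r_p·cos α = 65.268000·cos 17.188° = 62.353149
roll angle φ = 20.300° = 0.35430184 rad
x = r_b·(cos φ + φ·sin φ) = 66.144774
y = r_b·(sin φ − φ·cos φ) = 0.912842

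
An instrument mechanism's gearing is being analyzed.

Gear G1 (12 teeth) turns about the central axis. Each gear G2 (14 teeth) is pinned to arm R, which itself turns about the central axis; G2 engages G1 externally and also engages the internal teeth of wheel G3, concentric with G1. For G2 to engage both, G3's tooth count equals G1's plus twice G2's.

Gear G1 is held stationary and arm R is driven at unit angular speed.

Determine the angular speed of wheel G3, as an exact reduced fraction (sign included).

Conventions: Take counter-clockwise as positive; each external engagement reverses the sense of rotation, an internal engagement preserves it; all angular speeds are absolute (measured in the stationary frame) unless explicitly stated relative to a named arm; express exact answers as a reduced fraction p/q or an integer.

13/10

recognized (axles ride arm R): planetary set, 12/14/40 teeth
ring teeth: 12 + 2·14 = 40
12(ω_sun−ω_arm) = −40(ω_ring−ω_arm),  ω_sun = 0, ω_arm = 1
ω_ring = 1 − (12/40)(0−1) = 13/10
exact speed ratio = 13/10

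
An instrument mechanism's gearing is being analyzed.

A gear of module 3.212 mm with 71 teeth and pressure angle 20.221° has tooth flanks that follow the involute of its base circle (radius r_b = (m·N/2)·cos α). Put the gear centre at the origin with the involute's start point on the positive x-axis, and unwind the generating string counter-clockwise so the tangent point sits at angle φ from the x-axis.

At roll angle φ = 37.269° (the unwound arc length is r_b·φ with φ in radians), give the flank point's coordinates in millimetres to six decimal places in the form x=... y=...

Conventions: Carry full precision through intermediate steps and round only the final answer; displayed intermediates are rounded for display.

x=127.295349 y=9.406815

single-mesh involute tooth geometry (71T wheel at module 3.212)
pitch radius r_p = m·N/2 = 3.212·71/2 = 114.026000
base radius r_b = r_p·cos α = 114.026000·cos 20.221° = 106.998167
roll angle φ = 37.269° = 0.65046676 rad
x = r_b·(cos φ + φ·sin φ) = 127.295349
y = r_b·(sin φ − φ·cos φ) = 9.406815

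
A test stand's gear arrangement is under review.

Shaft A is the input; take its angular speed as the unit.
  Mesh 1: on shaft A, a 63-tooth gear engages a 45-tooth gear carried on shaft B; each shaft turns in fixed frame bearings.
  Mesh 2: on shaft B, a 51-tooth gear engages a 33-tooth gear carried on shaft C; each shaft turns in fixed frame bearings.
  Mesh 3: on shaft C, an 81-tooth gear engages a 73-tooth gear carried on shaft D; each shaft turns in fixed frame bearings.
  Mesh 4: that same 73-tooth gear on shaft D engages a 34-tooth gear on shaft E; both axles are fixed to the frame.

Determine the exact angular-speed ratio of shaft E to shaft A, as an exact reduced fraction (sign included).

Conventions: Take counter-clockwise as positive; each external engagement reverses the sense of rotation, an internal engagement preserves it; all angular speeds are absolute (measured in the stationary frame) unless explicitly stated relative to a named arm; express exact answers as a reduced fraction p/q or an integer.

567/110

class = fixed-axis compound train [4 meshes; 4 ratios multiply, 4 sense flips]
mesh 1 [63T→45T]: running ratio 7/5, sense −
mesh 2 [51T→33T]: running ratio 119/55, sense +
mesh 3 [81T→73T]: running ratio 9639/4015, sense −
mesh 4 [73T→34T]: running ratio 567/110, sense +
ω_out/ω_in = 567/110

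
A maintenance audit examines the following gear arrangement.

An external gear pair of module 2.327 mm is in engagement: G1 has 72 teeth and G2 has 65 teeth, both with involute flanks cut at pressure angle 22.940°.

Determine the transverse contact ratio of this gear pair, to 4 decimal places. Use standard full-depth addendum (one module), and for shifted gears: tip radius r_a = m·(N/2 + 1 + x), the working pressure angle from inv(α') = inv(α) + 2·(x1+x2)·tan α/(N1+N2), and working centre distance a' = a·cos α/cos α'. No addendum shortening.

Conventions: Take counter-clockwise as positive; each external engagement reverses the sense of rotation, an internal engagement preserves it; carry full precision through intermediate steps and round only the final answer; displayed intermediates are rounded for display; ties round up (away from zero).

1.6515

single-mesh involute tooth geometry (72T engaging 65T at module 2.327)
base radii: r_b1 = 77.146768, r_b2 = 69.646387
tip radii: r_a1 = 86.099000, r_a2 = 77.954500
no profile shift: α' = α, a' = a
action lengths: √(r_a1²−r_b1²) = 38.228446, √(r_a2²−r_b2²) = 35.018349
base pitch p_b = π·m·cos α = 6.732326
CR = (38.228446 + 35.018349 − 159.399500·sin 22.94000°)/6.732326 = 1.651456
contact ratio ≈ 1.6515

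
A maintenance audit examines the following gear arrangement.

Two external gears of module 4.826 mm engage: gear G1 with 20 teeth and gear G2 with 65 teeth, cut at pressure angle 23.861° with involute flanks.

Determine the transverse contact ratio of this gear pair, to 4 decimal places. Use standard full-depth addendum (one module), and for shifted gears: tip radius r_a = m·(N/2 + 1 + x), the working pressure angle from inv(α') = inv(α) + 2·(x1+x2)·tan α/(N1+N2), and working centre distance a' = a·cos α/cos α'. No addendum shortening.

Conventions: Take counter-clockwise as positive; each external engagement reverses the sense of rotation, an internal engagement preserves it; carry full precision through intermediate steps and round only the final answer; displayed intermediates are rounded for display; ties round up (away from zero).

recognized (one external pair, fixed centres): single-mesh tooth geometry, m = 4.826, N1 = 20, N2 = 65
base radii: r_b1 = 44.135194, r_b2 = 143.439382
tip radii: r_a1 = 53.086000, r_a2 = 161.671000
no profile shift: α' = α, a' = a
action lengths: √(r_a1²−r_b1²) = 29.499288, √(r_a2²−r_b2²) = 74.583215
base pitch p_b = π·m·cos α = 13.865480
CR = (29.499288 + 74.583215 − 205.105000·sin 23.86100°)/13.865480 = 1.522745
contact ratio ≈ 1.5227

1.5227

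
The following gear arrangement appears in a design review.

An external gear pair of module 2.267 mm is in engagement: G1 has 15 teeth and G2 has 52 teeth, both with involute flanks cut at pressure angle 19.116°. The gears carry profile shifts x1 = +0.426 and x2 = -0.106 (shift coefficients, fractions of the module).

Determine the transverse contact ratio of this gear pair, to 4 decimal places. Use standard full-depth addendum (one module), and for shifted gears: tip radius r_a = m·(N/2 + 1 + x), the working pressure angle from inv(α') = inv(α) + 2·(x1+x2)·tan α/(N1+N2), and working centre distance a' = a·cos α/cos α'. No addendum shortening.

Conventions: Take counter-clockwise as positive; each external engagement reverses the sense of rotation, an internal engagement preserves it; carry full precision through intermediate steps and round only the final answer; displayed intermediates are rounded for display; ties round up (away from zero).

recognized (one external pair, fixed centres): single-mesh tooth geometry, m = 2.267, N1 = 15, N2 = 52
base radii: r_b1 = 16.064940, r_b2 = 55.691791
tip radii: r_a1 = 20.235242, r_a2 = 60.968698
inv(α') = inv(19.116°) + 2·(+0.426-0.106)·tan α/(15+52) = 0.01626742  ⇒  α' = 20.57155°
a' = a·cos α / cos α' = 75.9445·cos 19.116°/cos 20.57155° = 76.644004
action lengths: √(r_a1²−r_b1²) = 12.303769, √(r_a2²−r_b2²) = 24.811420
base pitch p_b = π·m·cos α = 6.729266
CR = (12.303769 + 24.811420 − 76.644004·sin 20.57155°)/6.729266 = 1.513428
contact ratio ≈ 1.5134

1.5134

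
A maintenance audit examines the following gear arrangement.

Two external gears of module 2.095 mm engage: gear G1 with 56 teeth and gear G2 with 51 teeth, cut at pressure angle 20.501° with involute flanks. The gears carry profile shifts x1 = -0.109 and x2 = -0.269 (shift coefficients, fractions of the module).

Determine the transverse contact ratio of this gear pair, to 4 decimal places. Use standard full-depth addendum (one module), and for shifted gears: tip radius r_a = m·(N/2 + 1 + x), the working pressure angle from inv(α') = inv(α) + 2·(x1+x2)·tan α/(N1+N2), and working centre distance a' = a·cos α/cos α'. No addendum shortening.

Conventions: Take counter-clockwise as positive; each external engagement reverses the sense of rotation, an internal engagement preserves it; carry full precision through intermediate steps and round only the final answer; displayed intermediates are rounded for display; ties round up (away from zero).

1.8228

class = single-mesh tooth geometry [involute pair 56T × 51T, m = 2.095]
base radii: r_b1 = 54.944832, r_b2 = 50.039043
tip radii: r_a1 = 60.526645, r_a2 = 54.953945
inv(α') = inv(20.501°) + 2·(-0.109-0.269)·tan α/(56+51) = 0.01345283  ⇒  α' = 19.34955°
a' = a·cos α / cos α' = 112.0825·cos 20.501°/cos 19.34955° = 111.268928
action lengths: √(r_a1²−r_b1²) = 25.387796, √(r_a2²−r_b2²) = 22.716298
base pitch p_b = π·m·cos α = 6.164796
CR = (25.387796 + 22.716298 − 111.268928·sin 19.34955°)/6.164796 = 1.822818
contact ratio ≈ 1.8228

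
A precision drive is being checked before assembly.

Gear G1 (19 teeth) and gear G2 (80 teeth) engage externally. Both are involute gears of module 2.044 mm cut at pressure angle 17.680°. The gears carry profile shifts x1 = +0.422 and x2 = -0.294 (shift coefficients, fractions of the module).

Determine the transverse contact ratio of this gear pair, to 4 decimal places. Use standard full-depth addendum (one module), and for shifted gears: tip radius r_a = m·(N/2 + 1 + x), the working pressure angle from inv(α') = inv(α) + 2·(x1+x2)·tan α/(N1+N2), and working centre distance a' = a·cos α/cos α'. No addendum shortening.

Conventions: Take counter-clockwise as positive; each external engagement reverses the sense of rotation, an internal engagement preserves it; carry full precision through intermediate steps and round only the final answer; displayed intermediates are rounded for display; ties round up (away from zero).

recognized (one external pair, fixed centres): single-mesh tooth geometry, m = 2.044, N1 = 19, N2 = 80
base radii: r_b1 = 18.500840, r_b2 = 77.898275
tip radii: r_a1 = 22.324568, r_a2 = 83.203064
inv(α') = inv(17.680°) + 2·(+0.422-0.294)·tan α/(19+80) = 0.01100618  ⇒  α' = 18.13233°
a' = a·cos α / cos α' = 101.1780·cos 17.680°/cos 18.13233° = 101.436419
action lengths: √(r_a1²−r_b1²) = 12.494208, √(r_a2²−r_b2²) = 29.233690
base pitch p_b = π·m·cos α = 6.118116
CR = (12.494208 + 29.233690 − 101.436419·sin 18.13233°)/6.118116 = 1.660576
contact ratio ≈ 1.6606

1.6606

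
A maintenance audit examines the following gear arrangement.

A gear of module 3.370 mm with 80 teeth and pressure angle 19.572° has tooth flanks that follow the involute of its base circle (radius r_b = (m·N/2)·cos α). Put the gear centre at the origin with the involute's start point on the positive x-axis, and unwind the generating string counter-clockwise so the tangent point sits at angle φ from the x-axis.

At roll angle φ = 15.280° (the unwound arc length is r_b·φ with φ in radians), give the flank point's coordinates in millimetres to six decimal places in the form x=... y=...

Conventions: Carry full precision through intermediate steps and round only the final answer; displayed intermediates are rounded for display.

x=131.448064 y=0.797318

single-mesh involute tooth geometry (80T wheel at module 3.370)
pitch radius r_p = m·N/2 = 3.370·80/2 = 134.800000
base radius r_b = r_p·cos α = 134.800000·cos 19.572° = 127.011428
roll angle φ = 15.280° = 0.26668631 rad
x = r_b·(cos φ + φ·sin φ) = 131.448064
y = r_b·(sin φ − φ·cos φ) = 0.797318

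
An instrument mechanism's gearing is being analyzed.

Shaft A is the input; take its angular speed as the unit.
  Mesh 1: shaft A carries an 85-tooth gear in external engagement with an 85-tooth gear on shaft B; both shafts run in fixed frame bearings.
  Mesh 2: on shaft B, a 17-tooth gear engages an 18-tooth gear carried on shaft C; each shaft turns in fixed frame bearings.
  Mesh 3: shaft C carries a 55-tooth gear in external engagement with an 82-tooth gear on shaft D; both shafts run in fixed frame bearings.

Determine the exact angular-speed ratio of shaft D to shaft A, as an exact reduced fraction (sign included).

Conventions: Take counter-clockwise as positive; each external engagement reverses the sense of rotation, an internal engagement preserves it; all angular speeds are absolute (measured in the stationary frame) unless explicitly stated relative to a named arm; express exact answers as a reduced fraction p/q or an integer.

-935/1476

class = fixed-axis compound train [3 meshes; 3 ratios multiply, 3 sense flips]
mesh 1 [85T→85T]: running ratio 1, sense −
mesh 2 [17T→18T]: running ratio 17/18, sense +
mesh 3 [55T→82T]: running ratio 935/1476, sense −
ω_out/ω_in = -935/1476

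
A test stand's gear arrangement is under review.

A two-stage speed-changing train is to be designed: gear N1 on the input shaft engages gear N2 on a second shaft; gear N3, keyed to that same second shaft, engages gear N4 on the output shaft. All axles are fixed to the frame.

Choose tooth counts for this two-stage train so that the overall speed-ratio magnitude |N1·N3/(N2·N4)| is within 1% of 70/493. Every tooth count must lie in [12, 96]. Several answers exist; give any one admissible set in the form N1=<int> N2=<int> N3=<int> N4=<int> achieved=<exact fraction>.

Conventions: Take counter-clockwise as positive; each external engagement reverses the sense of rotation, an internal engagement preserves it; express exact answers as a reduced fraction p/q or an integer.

class = fixed-axis compound train [2-stage, 70/493 wanted]
target = 70/493 in lowest terms: an exact hit needs N1·N3 = k·70 and N2·N4 = k·493 for one integer k, every count in [12, 96]; additionally prefer no 1:1 stage (N1 ≠ N2, N3 ≠ N4)
k = 1…2: no 1:1-free in-range split of k·70 and k·493 into factor pairs; take k = 3
k = 3: N1·N3 = 210 = 14·15, N2·N4 = 1479 = 17·87
achieved = 14·15/(17·87) = 70/493; |achieved − target| = 0 ≤ 7/4930 ✓

N1=14 N2=17 N3=15 N4=87 achieved=70/493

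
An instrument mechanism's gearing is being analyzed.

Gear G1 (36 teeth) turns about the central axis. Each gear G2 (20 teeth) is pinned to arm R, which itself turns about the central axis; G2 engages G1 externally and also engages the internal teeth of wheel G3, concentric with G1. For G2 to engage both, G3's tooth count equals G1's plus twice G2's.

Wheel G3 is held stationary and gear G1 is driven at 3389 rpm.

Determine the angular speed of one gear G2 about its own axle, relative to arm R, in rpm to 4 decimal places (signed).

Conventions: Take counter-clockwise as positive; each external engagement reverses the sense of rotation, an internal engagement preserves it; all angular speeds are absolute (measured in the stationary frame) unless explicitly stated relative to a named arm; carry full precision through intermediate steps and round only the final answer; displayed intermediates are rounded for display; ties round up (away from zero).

topology: planetary set — G1 36T / G2 20T / G3 76T, arm = carrier (Willis)
normalise by the input: solve with ω_sun = 1, then scale by 3389 rpm
ring teeth: 36 + 2·20 = 76
36(ω_sun−ω_arm) = −76(ω_ring−ω_arm),  ω_ring = 0, ω_sun = 1
36(1−ω_arm) = −76(0−ω_arm)  ⇒  112·ω_arm = 36  ⇒  ω_arm = 9/28
sun–planet mesh: 36·(1−9/28) = −20·(ω_p−ω_arm)  ⇒  ω_p−ω_arm = -171/140
scale: ω_p−ω_arm = -171/140 × 3389 rpm = -4139.4214 rpm

-4139.4214 rpm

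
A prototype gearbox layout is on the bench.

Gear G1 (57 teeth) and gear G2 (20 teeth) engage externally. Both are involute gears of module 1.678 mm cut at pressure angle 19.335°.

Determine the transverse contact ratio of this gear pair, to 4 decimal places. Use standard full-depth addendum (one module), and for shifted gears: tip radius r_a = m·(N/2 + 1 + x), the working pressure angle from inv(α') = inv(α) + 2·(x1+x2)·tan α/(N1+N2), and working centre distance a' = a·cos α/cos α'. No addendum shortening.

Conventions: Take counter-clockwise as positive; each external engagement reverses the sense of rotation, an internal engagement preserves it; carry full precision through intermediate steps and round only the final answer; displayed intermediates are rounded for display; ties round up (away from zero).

1.6976

topology: single-mesh involute geometry — m = 1.678, 57T/20T pair
base radii: r_b1 = 45.125729, r_b2 = 15.833589
tip radii: r_a1 = 49.501000, r_a2 = 18.458000
no profile shift: α' = α, a' = a
action lengths: √(r_a1²−r_b1²) = 20.347422, √(r_a2²−r_b2²) = 9.486581
base pitch p_b = π·m·cos α = 4.974269
CR = (20.347422 + 9.486581 − 64.603000·sin 19.33500°)/4.974269 = 1.697644
contact ratio ≈ 1.6976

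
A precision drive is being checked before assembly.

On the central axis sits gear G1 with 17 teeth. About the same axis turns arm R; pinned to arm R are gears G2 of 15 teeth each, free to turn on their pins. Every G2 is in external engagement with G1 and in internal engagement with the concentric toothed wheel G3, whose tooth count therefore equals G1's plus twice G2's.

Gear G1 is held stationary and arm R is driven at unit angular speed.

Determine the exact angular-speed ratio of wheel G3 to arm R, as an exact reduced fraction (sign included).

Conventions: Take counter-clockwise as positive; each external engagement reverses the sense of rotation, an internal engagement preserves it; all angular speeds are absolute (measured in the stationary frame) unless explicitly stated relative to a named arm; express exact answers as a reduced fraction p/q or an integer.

recognized (axles ride arm R): planetary set, 17/15/47 teeth
ring teeth: 17 + 2·15 = 47
17(ω_sun−ω_arm) = −47(ω_ring−ω_arm),  ω_sun = 0, ω_arm = 1
ω_ring = 1 − (17/47)(0−1) = 64/47
ω_out/ω_in = 64/47

64/47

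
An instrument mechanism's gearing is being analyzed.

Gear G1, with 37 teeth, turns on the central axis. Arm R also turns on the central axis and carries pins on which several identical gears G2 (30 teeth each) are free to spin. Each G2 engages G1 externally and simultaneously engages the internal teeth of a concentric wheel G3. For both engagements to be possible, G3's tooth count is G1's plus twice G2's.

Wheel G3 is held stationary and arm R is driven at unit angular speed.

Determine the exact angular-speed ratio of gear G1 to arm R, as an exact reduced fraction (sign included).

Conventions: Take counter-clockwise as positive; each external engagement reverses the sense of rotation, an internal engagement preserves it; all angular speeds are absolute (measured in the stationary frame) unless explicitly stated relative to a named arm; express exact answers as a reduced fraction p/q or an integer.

topology: planetary set — G1 37T / G2 30T / G3 97T, arm = carrier (Willis)
ring teeth: 37 + 2·30 = 97
37(ω_sun−ω_arm) = −97(ω_ring−ω_arm),  ω_ring = 0, ω_arm = 1
ω_sun = 1 − (97/37)(0−1) = 134/37
ω_out/ω_in = 134/37

134/37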